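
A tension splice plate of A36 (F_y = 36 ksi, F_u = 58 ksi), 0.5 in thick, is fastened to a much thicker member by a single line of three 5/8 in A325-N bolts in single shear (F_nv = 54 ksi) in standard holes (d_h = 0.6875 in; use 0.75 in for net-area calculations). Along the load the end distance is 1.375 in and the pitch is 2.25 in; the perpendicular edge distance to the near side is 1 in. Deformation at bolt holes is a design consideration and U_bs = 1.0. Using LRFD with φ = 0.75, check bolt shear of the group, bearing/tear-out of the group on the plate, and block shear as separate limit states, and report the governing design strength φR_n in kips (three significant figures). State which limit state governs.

37.3 kips (bolt shear governs)

Bolt shear: A_b = π·0.625²/4 = 0.3068 in²; R_n = 54 × 0.3068 × 3 × 1 = 49.7 kips → 0.75 × 49.7 = 37.3 kips.
Bearing: edge l_c = 1.031, r_n = 35.89 kips; interior l_c = 1.562, r_n = 43.5 kips; R_n = 35.89 + 2·43.5 = 122.9 kips → 92.2 kips.
Block shear: A_gv = 2.938, A_nv = 2, A_nt = 0.3125 in²; R_n = min(0.6F_uA_nv, 0.6F_yA_gv) + U_bs·F_u·A_nt = 81.57 kips → 61.2 kips.
Bolt shear governs: 37.3 kips.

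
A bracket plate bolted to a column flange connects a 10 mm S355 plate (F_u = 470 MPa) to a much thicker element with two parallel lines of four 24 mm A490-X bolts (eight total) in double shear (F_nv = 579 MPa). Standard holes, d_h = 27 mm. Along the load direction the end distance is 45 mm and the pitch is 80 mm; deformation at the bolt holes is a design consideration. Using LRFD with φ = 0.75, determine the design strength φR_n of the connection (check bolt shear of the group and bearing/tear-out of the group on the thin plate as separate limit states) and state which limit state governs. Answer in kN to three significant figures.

Bolt shear: A_b = π·24²/4 = 452.4 mm²; R_n = 579 × 452.4 × 8 × 2 / 1000 = 4191 kN → 0.75 × 4191 = 3140 kN.
Bearing (1.2 l_c t F_u ≤ 2.4 d t F_u): upper limit = 2.4·24·10·470 / 1000 = 270.7 kN.
  Edge l_c = 45 − 27/2 = 31.5 → r_n = 177.7 kN; interior l_c = 80 − 27 = 53 → r_n = 270.7 kN.
  R_n,bearing = 2·177.7 + 6·270.7 = 1980 kN → 0.75 × 1980 = 1480 kN.
Bearing governs: 1480 kN.

1480 kN (bearing governs)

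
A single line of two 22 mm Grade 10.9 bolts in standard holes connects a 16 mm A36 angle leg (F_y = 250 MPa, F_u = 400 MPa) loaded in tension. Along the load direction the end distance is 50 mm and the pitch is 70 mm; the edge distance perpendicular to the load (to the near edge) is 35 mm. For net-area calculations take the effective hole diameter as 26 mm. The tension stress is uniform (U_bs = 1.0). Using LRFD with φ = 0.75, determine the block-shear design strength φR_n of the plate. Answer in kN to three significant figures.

Shear plane L_v = 50 + 1·70 = 120 mm; A_gv = 120 × 16 = 1920 mm².
A_nv = (120 − 1.5·26) × 16 = 1296 mm².
A_nt = (35 − 0.5·26) × 16 = 352 mm².
0.6 F_u A_nv = 311 kN; 0.6 F_y A_gv = 288 kN → shear yielding governs the shear term.
R_n = 288 + 1.0 × 400 × 352 / 1000 = 428.8 kN.
Design strength φR_n = 0.75 × 428.8 = 322 kN.

322 kN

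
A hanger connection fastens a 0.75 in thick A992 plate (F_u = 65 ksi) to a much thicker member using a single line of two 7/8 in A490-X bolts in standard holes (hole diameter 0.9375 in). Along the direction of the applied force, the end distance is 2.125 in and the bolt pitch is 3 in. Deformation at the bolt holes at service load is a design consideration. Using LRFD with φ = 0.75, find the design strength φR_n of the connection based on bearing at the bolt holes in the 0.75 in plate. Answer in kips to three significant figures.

Per bolt r_n = 1.2 l_c t F_u ≤ 2.4 d t F_u; upper limit = 2.4 × 0.875 × 0.75 × 65 = 102.4 kips.
Edge bolt: l_c = 2.125 − 0.9375/2 = 1.656 in → 1.2 × 1.656 × 0.75 × 65 = 96.89 → r_n = 96.89 kips.
Interior bolts: l_c = 3 − 0.9375 = 2.062 in → 1.2 × 2.062 × 0.75 × 65 = 120.7 → r_n = 102.4 kips.
R_n = 1 × 96.89 + 1 × 102.4 = 199.3 kips.
Design strength φR_n = 0.75 × 199.3 = 149 kips.

149 kips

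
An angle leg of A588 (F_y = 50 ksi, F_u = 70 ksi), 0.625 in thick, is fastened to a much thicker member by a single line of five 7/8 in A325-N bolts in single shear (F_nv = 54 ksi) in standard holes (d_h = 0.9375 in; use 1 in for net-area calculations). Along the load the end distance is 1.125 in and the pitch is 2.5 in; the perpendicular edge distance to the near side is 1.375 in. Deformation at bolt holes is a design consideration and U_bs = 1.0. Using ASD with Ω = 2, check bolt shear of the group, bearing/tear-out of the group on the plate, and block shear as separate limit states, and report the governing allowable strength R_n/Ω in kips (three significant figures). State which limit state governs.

Bolt shear: A_b = π·0.875²/4 = 0.6013 in²; R_n = 54 × 0.6013 × 5 × 1 = 162.4 kips → 162.4 / 2 = 81.2 kips.
Bearing: edge l_c = 0.6562, r_n = 34.45 kips; interior l_c = 1.562, r_n = 82.03 kips; R_n = 34.45 + 4·82.03 = 362.6 kips → 181 kips.
Block shear: A_gv = 6.953, A_nv = 4.141, A_nt = 0.5469 in²; R_n = min(0.6F_uA_nv, 0.6F_yA_gv) + U_bs·F_u·A_nt = 212.2 kips → 106 kips.
Bolt shear governs: 81.2 kips.

81.2 kips (bolt shear governs)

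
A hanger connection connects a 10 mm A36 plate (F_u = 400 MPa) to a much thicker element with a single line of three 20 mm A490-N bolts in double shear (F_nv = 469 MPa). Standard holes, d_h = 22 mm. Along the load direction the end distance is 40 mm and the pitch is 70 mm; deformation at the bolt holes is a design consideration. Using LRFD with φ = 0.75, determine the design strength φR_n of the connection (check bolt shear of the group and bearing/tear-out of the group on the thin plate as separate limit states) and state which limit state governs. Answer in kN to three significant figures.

392 kN (bearing governs)

Bolt shear: A_b = π·20²/4 = 314.2 mm²; R_n = 469 × 314.2 × 3 × 2 / 1000 = 884 kN → 0.75 × 884 = 663 kN.
Bearing (1.2 l_c t F_u ≤ 2.4 d t F_u): upper limit = 2.4·20·10·400 / 1000 = 192 kN.
  Edge l_c = 40 − 22/2 = 29 → r_n = 139.2 kN; interior l_c = 70 − 22 = 48 → r_n = 192 kN.
  R_n,bearing = 1·139.2 + 2·192 = 523.2 kN → 0.75 × 523.2 = 392 kN.
Bearing governs: 392 kN.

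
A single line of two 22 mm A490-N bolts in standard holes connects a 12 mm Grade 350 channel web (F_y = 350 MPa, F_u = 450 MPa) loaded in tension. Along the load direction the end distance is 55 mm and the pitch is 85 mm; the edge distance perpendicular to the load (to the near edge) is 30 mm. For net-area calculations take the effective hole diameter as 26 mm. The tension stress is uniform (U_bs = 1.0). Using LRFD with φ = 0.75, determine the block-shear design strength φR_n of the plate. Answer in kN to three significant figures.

314 kN

Shear plane L_v = 55 + 1·85 = 140 mm; A_gv = 140 × 12 = 1680 mm².
A_nv = (140 − 1.5·26) × 12 = 1212 mm².
A_nt = (30 − 0.5·26) × 12 = 204 mm².
0.6 F_u A_nv = 327.2 kN; 0.6 F_y A_gv = 352.8 kN → shear rupture governs the shear term.
R_n = 327.2 + 1.0 × 450 × 204 / 1000 = 419 kN.
Design strength φR_n = 0.75 × 419 = 314 kN.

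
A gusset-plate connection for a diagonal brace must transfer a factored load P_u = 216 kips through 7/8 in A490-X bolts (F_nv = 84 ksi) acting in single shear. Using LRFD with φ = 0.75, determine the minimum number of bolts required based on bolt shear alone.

6 bolts

A_b = π·0.875²/4 = 0.6013 in².
Per-bolt design strength φR_n = 0.75 × 84 × 0.6013 × 1 = 37.88 kips.
n ≥ 216 / 37.88 = 5.702 → use 6 bolts.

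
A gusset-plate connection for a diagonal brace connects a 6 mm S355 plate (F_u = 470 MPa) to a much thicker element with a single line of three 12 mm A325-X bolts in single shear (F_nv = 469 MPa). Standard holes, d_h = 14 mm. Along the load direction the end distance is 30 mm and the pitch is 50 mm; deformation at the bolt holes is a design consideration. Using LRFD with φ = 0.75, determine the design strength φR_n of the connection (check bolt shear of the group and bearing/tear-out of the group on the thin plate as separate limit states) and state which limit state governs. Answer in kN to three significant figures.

119 kN (bolt shear governs)

Bolt shear: A_b = π·12²/4 = 113.1 mm²; R_n = 469 × 113.1 × 3 × 1 / 1000 = 159.1 kN → 0.75 × 159.1 = 119 kN.
Bearing (1.2 l_c t F_u ≤ 2.4 d t F_u): upper limit = 2.4·12·6·470 / 1000 = 81.22 kN.
  Edge l_c = 30 − 14/2 = 23 → r_n = 77.83 kN; interior l_c = 50 − 14 = 36 → r_n = 81.22 kN.
  R_n,bearing = 1·77.83 + 2·81.22 = 240.3 kN → 0.75 × 240.3 = 180 kN.
Bolt shear governs: 119 kN.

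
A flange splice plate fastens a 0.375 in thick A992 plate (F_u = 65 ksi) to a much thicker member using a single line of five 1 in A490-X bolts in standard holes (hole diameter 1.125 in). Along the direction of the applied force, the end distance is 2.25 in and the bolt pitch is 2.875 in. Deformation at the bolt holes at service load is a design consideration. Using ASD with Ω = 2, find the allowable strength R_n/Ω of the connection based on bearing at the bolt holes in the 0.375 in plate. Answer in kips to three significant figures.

127 kips

Per bolt r_n = 1.2 l_c t F_u ≤ 2.4 d t F_u; upper limit = 2.4 × 1 × 0.375 × 65 = 58.5 kips.
Edge bolt: l_c = 2.25 − 1.125/2 = 1.688 in → 1.2 × 1.688 × 0.375 × 65 = 49.36 → r_n = 49.36 kips.
Interior bolts: l_c = 2.875 − 1.125 = 1.75 in → 1.2 × 1.75 × 0.375 × 65 = 51.19 → r_n = 51.19 kips.
R_n = 1 × 49.36 + 4 × 51.19 = 254.1 kips.
Allowable strength R_n/Ω = 254.1 / 2 = 127 kips.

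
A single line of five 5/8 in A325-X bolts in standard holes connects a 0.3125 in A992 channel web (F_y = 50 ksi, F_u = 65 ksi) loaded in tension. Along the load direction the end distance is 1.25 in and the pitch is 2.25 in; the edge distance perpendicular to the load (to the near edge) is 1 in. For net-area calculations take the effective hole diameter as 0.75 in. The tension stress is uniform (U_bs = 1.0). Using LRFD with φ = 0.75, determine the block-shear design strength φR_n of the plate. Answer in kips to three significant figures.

72.4 kips

Shear plane L_v = 1.25 + 4·2.25 = 10.25 in; A_gv = 10.25 × 0.3125 = 3.203 in².
A_nv = (10.25 − 4.5·0.75) × 0.3125 = 2.148 in².
A_nt = (1 − 0.5·0.75) × 0.3125 = 0.1953 in².
0.6 F_u A_nv = 83.79 kips; 0.6 F_y A_gv = 96.09 kips → shear rupture governs the shear term.
R_n = 83.79 + 1.0 × 65 × 0.1953 = 96.48 kips.
Design strength φR_n = 0.75 × 96.48 = 72.4 kips.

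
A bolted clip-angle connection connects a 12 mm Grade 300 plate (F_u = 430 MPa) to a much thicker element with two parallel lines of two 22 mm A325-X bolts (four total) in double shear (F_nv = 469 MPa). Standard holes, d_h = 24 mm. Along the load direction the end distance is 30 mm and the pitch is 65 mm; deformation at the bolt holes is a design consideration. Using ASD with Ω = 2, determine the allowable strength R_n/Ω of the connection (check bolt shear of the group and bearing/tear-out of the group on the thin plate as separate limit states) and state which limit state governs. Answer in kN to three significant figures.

365 kN (bearing governs)

Bolt shear: A_b = π·22²/4 = 380.1 mm²; R_n = 469 × 380.1 × 4 × 2 / 1000 = 1426 kN → 1426 / 2 = 713 kN.
Bearing (1.2 l_c t F_u ≤ 2.4 d t F_u): upper limit = 2.4·22·12·430 / 1000 = 272.4 kN.
  Edge l_c = 30 − 24/2 = 18 → r_n = 111.5 kN; interior l_c = 65 − 24 = 41 → r_n = 253.9 kN.
  R_n,bearing = 2·111.5 + 2·253.9 = 730.7 kN → 730.7 / 2 = 365 kN.
Bearing governs: 365 kN.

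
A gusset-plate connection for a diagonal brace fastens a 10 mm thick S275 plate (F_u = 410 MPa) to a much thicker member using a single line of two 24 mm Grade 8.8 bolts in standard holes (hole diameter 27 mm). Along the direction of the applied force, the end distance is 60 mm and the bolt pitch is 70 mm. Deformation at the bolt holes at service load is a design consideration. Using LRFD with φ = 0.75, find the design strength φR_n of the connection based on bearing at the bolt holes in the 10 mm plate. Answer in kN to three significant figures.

330 kN

Per bolt r_n = 1.2 l_c t F_u ≤ 2.4 d t F_u; upper limit = 2.4 × 24 × 10 × 410 / 1000 = 236.2 kN.
Edge bolt: l_c = 60 − 27/2 = 46.5 mm → 1.2 × 46.5 × 10 × 410 / 1000 = 228.8 → r_n = 228.8 kN.
Interior bolts: l_c = 70 − 27 = 43 mm → 1.2 × 43 × 10 × 410 / 1000 = 211.6 → r_n = 211.6 kN.
R_n = 1 × 228.8 + 1 × 211.6 = 440.3 kN.
Design strength φR_n = 0.75 × 440.3 = 330 kN.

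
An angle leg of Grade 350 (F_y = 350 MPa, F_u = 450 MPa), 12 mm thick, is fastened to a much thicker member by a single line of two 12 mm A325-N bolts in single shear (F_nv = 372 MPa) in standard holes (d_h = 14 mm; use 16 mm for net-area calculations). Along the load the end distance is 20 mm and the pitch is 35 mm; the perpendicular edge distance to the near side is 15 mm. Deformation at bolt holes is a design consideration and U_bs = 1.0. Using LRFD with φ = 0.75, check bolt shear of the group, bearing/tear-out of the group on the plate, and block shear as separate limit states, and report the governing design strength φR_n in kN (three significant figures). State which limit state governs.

Bolt shear: A_b = π·12²/4 = 113.1 mm²; R_n = 372 × 113.1 × 2 × 1 / 1000 = 84.14 kN → 0.75 × 84.14 = 63.1 kN.
Bearing: edge l_c = 13, r_n = 84.24 kN; interior l_c = 21, r_n = 136.1 kN; R_n = 84.24 + 1·136.1 = 220.3 kN → 165 kN.
Block shear: A_gv = 660, A_nv = 372, A_nt = 84 mm²; R_n = min(0.6F_uA_nv, 0.6F_yA_gv) + U_bs·F_u·A_nt = 138.2 kN → 104 kN.
Bolt shear governs: 63.1 kN.

63.1 kN (bolt shear governs)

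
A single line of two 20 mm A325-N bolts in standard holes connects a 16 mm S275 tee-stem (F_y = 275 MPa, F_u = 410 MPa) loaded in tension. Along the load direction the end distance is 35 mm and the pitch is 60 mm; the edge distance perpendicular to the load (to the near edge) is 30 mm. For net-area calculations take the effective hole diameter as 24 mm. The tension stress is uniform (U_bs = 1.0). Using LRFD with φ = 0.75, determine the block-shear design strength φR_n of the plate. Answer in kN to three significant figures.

Shear plane L_v = 35 + 1·60 = 95 mm; A_gv = 95 × 16 = 1520 mm².
A_nv = (95 − 1.5·24) × 16 = 944 mm².
A_nt = (30 − 0.5·24) × 16 = 288 mm².
0.6 F_u A_nv = 232.2 kN; 0.6 F_y A_gv = 250.8 kN → shear rupture governs the shear term.
R_n = 232.2 + 1.0 × 410 × 288 / 1000 = 350.3 kN.
Design strength φR_n = 0.75 × 350.3 = 263 kN.

263 kN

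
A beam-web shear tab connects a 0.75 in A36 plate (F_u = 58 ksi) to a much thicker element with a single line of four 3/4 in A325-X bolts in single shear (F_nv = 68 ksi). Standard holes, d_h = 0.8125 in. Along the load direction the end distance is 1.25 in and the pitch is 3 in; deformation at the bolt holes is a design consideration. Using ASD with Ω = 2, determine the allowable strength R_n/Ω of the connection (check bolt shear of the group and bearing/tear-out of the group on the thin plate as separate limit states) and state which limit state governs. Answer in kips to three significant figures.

Bolt shear: A_b = π·0.75²/4 = 0.4418 in²; R_n = 68 × 0.4418 × 4 × 1 = 120.2 kips → 120.2 / 2 = 60.1 kips.
Bearing (1.2 l_c t F_u ≤ 2.4 d t F_u): upper limit = 2.4·0.75·0.75·58 = 78.3 kips.
  Edge l_c = 1.25 − 0.8125/2 = 0.8438 → r_n = 44.04 kips; interior l_c = 3 − 0.8125 = 2.188 → r_n = 78.3 kips.
  R_n,bearing = 1·44.04 + 3·78.3 = 278.9 kips → 278.9 / 2 = 139 kips.
Bolt shear governs: 60.1 kips.

60.1 kips (bolt shear governs)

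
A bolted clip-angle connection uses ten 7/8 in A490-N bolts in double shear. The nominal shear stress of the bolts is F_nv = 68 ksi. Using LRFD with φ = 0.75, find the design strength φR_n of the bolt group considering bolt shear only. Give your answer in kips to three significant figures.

613 kips

A_b = π × 0.875² / 4 = 0.6013 in².
R_n = F_nv · A_b · n · n_s = 68 × 0.6013 × 10 × 2 = 817.8 kips.
Design strength φR_n = 0.75 × 817.8 = 613 kips.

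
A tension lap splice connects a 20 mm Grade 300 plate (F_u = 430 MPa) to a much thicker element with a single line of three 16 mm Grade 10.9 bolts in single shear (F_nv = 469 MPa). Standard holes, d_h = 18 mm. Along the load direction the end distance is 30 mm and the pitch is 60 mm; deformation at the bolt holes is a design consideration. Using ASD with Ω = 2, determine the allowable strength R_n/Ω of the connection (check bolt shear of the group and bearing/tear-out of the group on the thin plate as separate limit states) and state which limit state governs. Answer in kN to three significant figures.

141 kN (bolt shear governs)

Bolt shear: A_b = π·16²/4 = 201.1 mm²; R_n = 469 × 201.1 × 3 × 1 / 1000 = 282.9 kN → 282.9 / 2 = 141 kN.
Bearing (1.2 l_c t F_u ≤ 2.4 d t F_u): upper limit = 2.4·16·20·430 / 1000 = 330.2 kN.
  Edge l_c = 30 − 18/2 = 21 → r_n = 216.7 kN; interior l_c = 60 − 18 = 42 → r_n = 330.2 kN.
  R_n,bearing = 1·216.7 + 2·330.2 = 877.2 kN → 877.2 / 2 = 439 kN.
Bolt shear governs: 141 kN.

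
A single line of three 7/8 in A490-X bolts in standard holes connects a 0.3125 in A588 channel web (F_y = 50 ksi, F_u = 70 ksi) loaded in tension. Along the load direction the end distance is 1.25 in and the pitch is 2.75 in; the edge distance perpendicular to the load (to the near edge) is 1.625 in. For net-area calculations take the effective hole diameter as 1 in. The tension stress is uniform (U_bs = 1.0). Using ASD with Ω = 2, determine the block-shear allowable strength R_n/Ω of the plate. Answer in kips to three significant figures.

40.2 kips

Shear plane L_v = 1.25 + 2·2.75 = 6.75 in; A_gv = 6.75 × 0.3125 = 2.109 in².
A_nv = (6.75 − 2.5·1) × 0.3125 = 1.328 in².
A_nt = (1.625 − 0.5·1) × 0.3125 = 0.3516 in².
0.6 F_u A_nv = 55.78 kips; 0.6 F_y A_gv = 63.28 kips → shear rupture governs the shear term.
R_n = 55.78 + 1.0 × 70 × 0.3516 = 80.39 kips.
Allowable strength R_n/Ω = 80.39 / 2 = 40.2 kips.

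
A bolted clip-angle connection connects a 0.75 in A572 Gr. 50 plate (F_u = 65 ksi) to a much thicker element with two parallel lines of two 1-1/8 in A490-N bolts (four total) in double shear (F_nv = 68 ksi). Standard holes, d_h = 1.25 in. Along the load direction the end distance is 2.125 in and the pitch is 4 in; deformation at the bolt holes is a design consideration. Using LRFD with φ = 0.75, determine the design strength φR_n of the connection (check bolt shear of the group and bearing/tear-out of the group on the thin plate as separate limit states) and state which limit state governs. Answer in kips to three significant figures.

Bolt shear: A_b = π·1.125²/4 = 0.994 in²; R_n = 68 × 0.994 × 4 × 2 = 540.7 kips → 0.75 × 540.7 = 406 kips.
Bearing (1.2 l_c t F_u ≤ 2.4 d t F_u): upper limit = 2.4·1.125·0.75·65 = 131.6 kips.
  Edge l_c = 2.125 − 1.25/2 = 1.5 → r_n = 87.75 kips; interior l_c = 4 − 1.25 = 2.75 → r_n = 131.6 kips.
  R_n,bearing = 2·87.75 + 2·131.6 = 438.8 kips → 0.75 × 438.8 = 329 kips.
Bearing governs: 329 kips.

329 kips (bearing governs)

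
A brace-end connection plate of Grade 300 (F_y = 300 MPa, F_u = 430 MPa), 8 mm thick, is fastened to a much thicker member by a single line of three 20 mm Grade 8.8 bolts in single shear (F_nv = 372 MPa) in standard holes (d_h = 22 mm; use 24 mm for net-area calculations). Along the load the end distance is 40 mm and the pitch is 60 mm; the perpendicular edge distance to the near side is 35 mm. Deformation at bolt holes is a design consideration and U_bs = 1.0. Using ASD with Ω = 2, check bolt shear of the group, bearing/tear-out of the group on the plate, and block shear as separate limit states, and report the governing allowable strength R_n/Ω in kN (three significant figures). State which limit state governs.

143 kN (block shear governs)

Bolt shear: A_b = π·20²/4 = 314.2 mm²; R_n = 372 × 314.2 × 3 × 1 / 1000 = 350.6 kN → 350.6 / 2 = 175 kN.
Bearing: edge l_c = 29, r_n = 119.7 kN; interior l_c = 38, r_n = 156.9 kN; R_n = 119.7 + 2·156.9 = 433.4 kN → 217 kN.
Block shear: A_gv = 1280, A_nv = 800, A_nt = 184 mm²; R_n = min(0.6F_uA_nv, 0.6F_yA_gv) + U_bs·F_u·A_nt = 285.5 kN → 143 kN.
Block shear governs: 143 kN.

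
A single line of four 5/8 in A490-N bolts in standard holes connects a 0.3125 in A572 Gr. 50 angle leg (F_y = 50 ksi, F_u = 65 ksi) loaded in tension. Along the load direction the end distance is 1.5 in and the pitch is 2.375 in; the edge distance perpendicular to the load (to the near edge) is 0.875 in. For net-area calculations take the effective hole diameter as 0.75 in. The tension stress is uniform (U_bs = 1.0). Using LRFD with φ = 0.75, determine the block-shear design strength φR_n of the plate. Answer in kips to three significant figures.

62.5 kips

Shear plane L_v = 1.5 + 3·2.375 = 8.625 in; A_gv = 8.625 × 0.3125 = 2.695 in².
A_nv = (8.625 − 3.5·0.75) × 0.3125 = 1.875 in².
A_nt = (0.875 − 0.5·0.75) × 0.3125 = 0.1562 in².
0.6 F_u A_nv = 73.12 kips; 0.6 F_y A_gv = 80.86 kips → shear rupture governs the shear term.
R_n = 73.12 + 1.0 × 65 × 0.1562 = 83.28 kips.
Design strength φR_n = 0.75 × 83.28 = 62.5 kips.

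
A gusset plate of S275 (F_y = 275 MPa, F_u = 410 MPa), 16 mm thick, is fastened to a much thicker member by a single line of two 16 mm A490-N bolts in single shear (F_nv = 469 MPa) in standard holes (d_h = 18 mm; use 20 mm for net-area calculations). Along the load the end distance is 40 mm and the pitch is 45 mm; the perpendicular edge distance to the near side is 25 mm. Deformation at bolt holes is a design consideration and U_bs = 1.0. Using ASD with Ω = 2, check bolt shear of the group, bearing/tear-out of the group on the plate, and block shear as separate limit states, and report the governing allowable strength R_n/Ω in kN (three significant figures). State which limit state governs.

94.3 kN (bolt shear governs)

Bolt shear: A_b = π·16²/4 = 201.1 mm²; R_n = 469 × 201.1 × 2 × 1 / 1000 = 188.6 kN → 188.6 / 2 = 94.3 kN.
Bearing: edge l_c = 31, r_n = 244 kN; interior l_c = 27, r_n = 212.5 kN; R_n = 244 + 1·212.5 = 456.6 kN → 228 kN.
Block shear: A_gv = 1360, A_nv = 880, A_nt = 240 mm²; R_n = min(0.6F_uA_nv, 0.6F_yA_gv) + U_bs·F_u·A_nt = 314.9 kN → 157 kN.
Bolt shear governs: 94.3 kN.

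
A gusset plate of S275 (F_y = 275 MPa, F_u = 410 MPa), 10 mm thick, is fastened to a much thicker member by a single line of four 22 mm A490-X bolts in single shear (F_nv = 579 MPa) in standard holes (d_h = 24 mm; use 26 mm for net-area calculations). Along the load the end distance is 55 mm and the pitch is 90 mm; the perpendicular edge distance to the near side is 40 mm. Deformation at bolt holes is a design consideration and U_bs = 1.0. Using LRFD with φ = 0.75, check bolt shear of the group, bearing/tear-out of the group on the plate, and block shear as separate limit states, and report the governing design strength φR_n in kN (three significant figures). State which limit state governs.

Bolt shear: A_b = π·22²/4 = 380.1 mm²; R_n = 579 × 380.1 × 4 × 1 / 1000 = 880.4 kN → 0.75 × 880.4 = 660 kN.
Bearing: edge l_c = 43, r_n = 211.6 kN; interior l_c = 66, r_n = 216.5 kN; R_n = 211.6 + 3·216.5 = 861 kN → 646 kN.
Block shear: A_gv = 3250, A_nv = 2340, A_nt = 270 mm²; R_n = min(0.6F_uA_nv, 0.6F_yA_gv) + U_bs·F_u·A_nt = 647 kN → 485 kN.
Block shear governs: 485 kN.

485 kN (block shear governs)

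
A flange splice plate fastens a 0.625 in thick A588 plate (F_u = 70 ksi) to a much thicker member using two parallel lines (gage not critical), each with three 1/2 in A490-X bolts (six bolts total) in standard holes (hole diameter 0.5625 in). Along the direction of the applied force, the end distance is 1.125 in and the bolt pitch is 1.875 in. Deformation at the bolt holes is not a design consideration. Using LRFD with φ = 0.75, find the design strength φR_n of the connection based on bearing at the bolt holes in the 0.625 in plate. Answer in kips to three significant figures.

280 kips

Per bolt r_n = 1.5 l_c t F_u ≤ 3.0 d t F_u; upper limit = 3.0 × 0.5 × 0.625 × 70 = 65.62 kips.
Edge bolt: l_c = 1.125 − 0.5625/2 = 0.8438 in → 1.5 × 0.8438 × 0.625 × 70 = 55.37 → r_n = 55.37 kips.
Interior bolts: l_c = 1.875 − 0.5625 = 1.312 in → 1.5 × 1.312 × 0.625 × 70 = 86.13 → r_n = 65.62 kips.
R_n = 2 × 55.37 + 4 × 65.62 = 373.2 kips.
Design strength φR_n = 0.75 × 373.2 = 280 kips.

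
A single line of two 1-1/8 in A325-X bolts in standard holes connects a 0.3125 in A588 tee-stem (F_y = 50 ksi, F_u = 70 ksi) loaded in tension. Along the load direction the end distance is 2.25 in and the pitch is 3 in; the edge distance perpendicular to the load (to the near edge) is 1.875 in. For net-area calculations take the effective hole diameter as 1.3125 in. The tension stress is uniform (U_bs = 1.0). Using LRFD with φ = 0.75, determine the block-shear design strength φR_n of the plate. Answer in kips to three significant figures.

52.3 kips

Shear plane L_v = 2.25 + 1·3 = 5.25 in; A_gv = 5.25 × 0.3125 = 1.641 in².
A_nv = (5.25 − 1.5·1.3125) × 0.3125 = 1.025 in².
A_nt = (1.875 − 0.5·1.3125) × 0.3125 = 0.3809 in².
0.6 F_u A_nv = 43.07 kips; 0.6 F_y A_gv = 49.22 kips → shear rupture governs the shear term.
R_n = 43.07 + 1.0 × 70 × 0.3809 = 69.73 kips.
Design strength φR_n = 0.75 × 69.73 = 52.3 kips.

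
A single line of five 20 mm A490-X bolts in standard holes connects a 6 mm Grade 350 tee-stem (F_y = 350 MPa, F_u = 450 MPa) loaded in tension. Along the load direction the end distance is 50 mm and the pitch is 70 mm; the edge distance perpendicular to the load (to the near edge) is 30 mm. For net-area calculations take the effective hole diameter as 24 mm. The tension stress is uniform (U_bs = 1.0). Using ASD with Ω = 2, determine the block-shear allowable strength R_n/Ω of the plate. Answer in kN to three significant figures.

204 kN

Shear plane L_v = 50 + 4·70 = 330 mm; A_gv = 330 × 6 = 1980 mm².
A_nv = (330 − 4.5·24) × 6 = 1332 mm².
A_nt = (30 − 0.5·24) × 6 = 108 mm².
0.6 F_u A_nv = 359.6 kN; 0.6 F_y A_gv = 415.8 kN → shear rupture governs the shear term.
R_n = 359.6 + 1.0 × 450 × 108 / 1000 = 408.2 kN.
Allowable strength R_n/Ω = 408.2 / 2 = 204 kN.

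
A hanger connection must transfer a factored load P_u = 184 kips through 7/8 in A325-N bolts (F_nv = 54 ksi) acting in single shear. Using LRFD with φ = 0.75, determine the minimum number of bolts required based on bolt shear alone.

8 bolts

A_b = π·0.875²/4 = 0.6013 in².
Per-bolt design strength φR_n = 0.75 × 54 × 0.6013 × 1 = 24.35 kips.
n ≥ 184 / 24.35 = 7.555 → use 8 bolts.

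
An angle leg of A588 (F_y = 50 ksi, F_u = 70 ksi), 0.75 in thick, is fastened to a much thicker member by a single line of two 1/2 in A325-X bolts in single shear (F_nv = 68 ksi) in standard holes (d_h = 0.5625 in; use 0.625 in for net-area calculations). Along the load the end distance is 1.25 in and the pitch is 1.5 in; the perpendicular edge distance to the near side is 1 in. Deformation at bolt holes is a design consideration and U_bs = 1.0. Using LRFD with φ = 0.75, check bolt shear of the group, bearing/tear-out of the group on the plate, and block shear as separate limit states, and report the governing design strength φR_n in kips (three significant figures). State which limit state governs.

20 kips (bolt shear governs)

Bolt shear: A_b = π·0.5²/4 = 0.1963 in²; R_n = 68 × 0.1963 × 2 × 1 = 26.7 kips → 0.75 × 26.7 = 20 kips.
Bearing: edge l_c = 0.9688, r_n = 61.03 kips; interior l_c = 0.9375, r_n = 59.06 kips; R_n = 61.03 + 1·59.06 = 120.1 kips → 90.1 kips.
Block shear: A_gv = 2.062, A_nv = 1.359, A_nt = 0.5156 in²; R_n = min(0.6F_uA_nv, 0.6F_yA_gv) + U_bs·F_u·A_nt = 93.19 kips → 69.9 kips.
Bolt shear governs: 20 kips.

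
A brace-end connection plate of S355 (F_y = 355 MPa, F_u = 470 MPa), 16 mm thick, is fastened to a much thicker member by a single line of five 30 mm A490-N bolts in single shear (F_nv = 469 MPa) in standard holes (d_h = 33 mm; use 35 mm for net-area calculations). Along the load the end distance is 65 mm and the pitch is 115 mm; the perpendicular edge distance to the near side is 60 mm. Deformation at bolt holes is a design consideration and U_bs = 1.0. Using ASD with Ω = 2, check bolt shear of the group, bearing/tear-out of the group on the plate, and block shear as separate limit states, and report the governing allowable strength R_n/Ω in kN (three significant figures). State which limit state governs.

Bolt shear: A_b = π·30²/4 = 706.9 mm²; R_n = 469 × 706.9 × 5 × 1 / 1000 = 1658 kN → 1658 / 2 = 829 kN.
Bearing: edge l_c = 48.5, r_n = 437.7 kN; interior l_c = 82, r_n = 541.4 kN; R_n = 437.7 + 4·541.4 = 2603 kN → 1300 kN.
Block shear: A_gv = 8400, A_nv = 5880, A_nt = 680 mm²; R_n = min(0.6F_uA_nv, 0.6F_yA_gv) + U_bs·F_u·A_nt = 1978 kN → 989 kN.
Bolt shear governs: 829 kN.

829 kN (bolt shear governs)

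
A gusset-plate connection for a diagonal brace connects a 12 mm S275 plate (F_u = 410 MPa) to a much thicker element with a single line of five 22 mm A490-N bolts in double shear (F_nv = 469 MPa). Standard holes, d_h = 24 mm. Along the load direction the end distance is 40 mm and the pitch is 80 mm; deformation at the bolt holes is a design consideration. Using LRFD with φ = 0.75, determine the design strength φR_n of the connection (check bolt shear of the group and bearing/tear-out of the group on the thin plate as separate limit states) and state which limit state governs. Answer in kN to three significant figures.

Bolt shear: A_b = π·22²/4 = 380.1 mm²; R_n = 469 × 380.1 × 5 × 2 / 1000 = 1783 kN → 0.75 × 1783 = 1340 kN.
Bearing (1.2 l_c t F_u ≤ 2.4 d t F_u): upper limit = 2.4·22·12·410 / 1000 = 259.8 kN.
  Edge l_c = 40 − 24/2 = 28 → r_n = 165.3 kN; interior l_c = 80 − 24 = 56 → r_n = 259.8 kN.
  R_n,bearing = 1·165.3 + 4·259.8 = 1204 kN → 0.75 × 1204 = 903 kN.
Bearing governs: 903 kN.

903 kN (bearing governs)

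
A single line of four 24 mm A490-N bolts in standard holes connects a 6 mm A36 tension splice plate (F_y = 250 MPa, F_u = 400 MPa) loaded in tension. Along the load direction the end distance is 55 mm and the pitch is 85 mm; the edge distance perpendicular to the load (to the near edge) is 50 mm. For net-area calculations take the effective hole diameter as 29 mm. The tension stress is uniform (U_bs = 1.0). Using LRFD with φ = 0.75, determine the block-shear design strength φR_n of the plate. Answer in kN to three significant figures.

273 kN

Shear plane L_v = 55 + 3·85 = 310 mm; A_gv = 310 × 6 = 1860 mm².
A_nv = (310 − 3.5·29) × 6 = 1251 mm².
A_nt = (50 − 0.5·29) × 6 = 213 mm².
0.6 F_u A_nv = 300.2 kN; 0.6 F_y A_gv = 279 kN → shear yielding governs the shear term.
R_n = 279 + 1.0 × 400 × 213 / 1000 = 364.2 kN.
Design strength φR_n = 0.75 × 364.2 = 273 kN.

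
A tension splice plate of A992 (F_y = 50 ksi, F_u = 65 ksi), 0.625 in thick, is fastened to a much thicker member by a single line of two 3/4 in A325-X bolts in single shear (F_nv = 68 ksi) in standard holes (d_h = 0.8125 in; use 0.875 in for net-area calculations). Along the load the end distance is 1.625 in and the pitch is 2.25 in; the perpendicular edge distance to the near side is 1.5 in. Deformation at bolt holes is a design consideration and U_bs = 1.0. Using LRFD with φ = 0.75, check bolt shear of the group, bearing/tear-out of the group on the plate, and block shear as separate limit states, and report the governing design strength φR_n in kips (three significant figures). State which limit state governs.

45.1 kips (bolt shear governs)

Bolt shear: A_b = π·0.75²/4 = 0.4418 in²; R_n = 68 × 0.4418 × 2 × 1 = 60.08 kips → 0.75 × 60.08 = 45.1 kips.
Bearing: edge l_c = 1.219, r_n = 59.41 kips; interior l_c = 1.438, r_n = 70.08 kips; R_n = 59.41 + 1·70.08 = 129.5 kips → 97.1 kips.
Block shear: A_gv = 2.422, A_nv = 1.602, A_nt = 0.6641 in²; R_n = min(0.6F_uA_nv, 0.6F_yA_gv) + U_bs·F_u·A_nt = 105.6 kips → 79.2 kips.
Bolt shear governs: 45.1 kips.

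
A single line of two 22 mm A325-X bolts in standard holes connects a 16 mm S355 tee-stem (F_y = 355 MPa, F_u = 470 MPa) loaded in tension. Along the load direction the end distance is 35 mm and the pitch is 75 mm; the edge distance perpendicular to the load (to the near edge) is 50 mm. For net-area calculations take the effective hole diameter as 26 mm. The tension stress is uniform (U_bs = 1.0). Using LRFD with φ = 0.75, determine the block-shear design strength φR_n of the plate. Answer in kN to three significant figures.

449 kN

Shear plane L_v = 35 + 1·75 = 110 mm; A_gv = 110 × 16 = 1760 mm².
A_nv = (110 − 1.5·26) × 16 = 1136 mm².
A_nt = (50 − 0.5·26) × 16 = 592 mm².
0.6 F_u A_nv = 320.4 kN; 0.6 F_y A_gv = 374.9 kN → shear rupture governs the shear term.
R_n = 320.4 + 1.0 × 470 × 592 / 1000 = 598.6 kN.
Design strength φR_n = 0.75 × 598.6 = 449 kN.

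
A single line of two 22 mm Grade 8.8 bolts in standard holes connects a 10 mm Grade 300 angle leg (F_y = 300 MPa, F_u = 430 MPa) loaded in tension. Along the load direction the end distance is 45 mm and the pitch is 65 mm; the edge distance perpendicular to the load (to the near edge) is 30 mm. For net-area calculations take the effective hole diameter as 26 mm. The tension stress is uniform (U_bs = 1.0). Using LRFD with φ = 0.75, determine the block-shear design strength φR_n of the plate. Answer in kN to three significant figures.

Shear plane L_v = 45 + 1·65 = 110 mm; A_gv = 110 × 10 = 1100 mm².
A_nv = (110 − 1.5·26) × 10 = 710 mm².
A_nt = (30 − 0.5·26) × 10 = 170 mm².
0.6 F_u A_nv = 183.2 kN; 0.6 F_y A_gv = 198 kN → shear rupture governs the shear term.
R_n = 183.2 + 1.0 × 430 × 170 / 1000 = 256.3 kN.
Design strength φR_n = 0.75 × 256.3 = 192 kN.

192 kN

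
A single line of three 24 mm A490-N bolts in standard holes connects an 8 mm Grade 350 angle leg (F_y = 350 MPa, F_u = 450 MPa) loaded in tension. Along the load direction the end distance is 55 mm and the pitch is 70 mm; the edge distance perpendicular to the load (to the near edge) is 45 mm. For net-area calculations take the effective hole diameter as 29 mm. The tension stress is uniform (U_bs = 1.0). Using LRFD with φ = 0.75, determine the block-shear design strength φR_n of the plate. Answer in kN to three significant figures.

281 kN

Shear plane L_v = 55 + 2·70 = 195 mm; A_gv = 195 × 8 = 1560 mm².
A_nv = (195 − 2.5·29) × 8 = 980 mm².
A_nt = (45 − 0.5·29) × 8 = 244 mm².
0.6 F_u A_nv = 264.6 kN; 0.6 F_y A_gv = 327.6 kN → shear rupture governs the shear term.
R_n = 264.6 + 1.0 × 450 × 244 / 1000 = 374.4 kN.
Design strength φR_n = 0.75 × 374.4 = 281 kN.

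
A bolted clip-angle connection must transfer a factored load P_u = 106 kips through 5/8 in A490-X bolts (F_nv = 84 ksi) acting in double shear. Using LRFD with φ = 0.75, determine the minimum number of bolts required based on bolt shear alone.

A_b = π·0.625²/4 = 0.3068 in².
Per-bolt design strength φR_n = 0.75 × 84 × 0.3068 × 2 = 38.66 kips.
n ≥ 106 / 38.66 = 2.742 → use 3 bolts.

3 bolts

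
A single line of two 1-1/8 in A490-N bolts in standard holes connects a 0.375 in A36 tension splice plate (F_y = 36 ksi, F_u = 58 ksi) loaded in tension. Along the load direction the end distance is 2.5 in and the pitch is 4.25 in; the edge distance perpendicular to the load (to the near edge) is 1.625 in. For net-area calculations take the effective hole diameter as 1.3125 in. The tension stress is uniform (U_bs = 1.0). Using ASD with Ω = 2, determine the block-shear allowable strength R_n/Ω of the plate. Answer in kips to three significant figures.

Shear plane L_v = 2.5 + 1·4.25 = 6.75 in; A_gv = 6.75 × 0.375 = 2.531 in².
A_nv = (6.75 − 1.5·1.3125) × 0.375 = 1.793 in².
A_nt = (1.625 − 0.5·1.3125) × 0.375 = 0.3633 in².
0.6 F_u A_nv = 62.4 kips; 0.6 F_y A_gv = 54.67 kips → shear yielding governs the shear term.
R_n = 54.67 + 1.0 × 58 × 0.3633 = 75.75 kips.
Allowable strength R_n/Ω = 75.75 / 2 = 37.9 kips.

37.9 kips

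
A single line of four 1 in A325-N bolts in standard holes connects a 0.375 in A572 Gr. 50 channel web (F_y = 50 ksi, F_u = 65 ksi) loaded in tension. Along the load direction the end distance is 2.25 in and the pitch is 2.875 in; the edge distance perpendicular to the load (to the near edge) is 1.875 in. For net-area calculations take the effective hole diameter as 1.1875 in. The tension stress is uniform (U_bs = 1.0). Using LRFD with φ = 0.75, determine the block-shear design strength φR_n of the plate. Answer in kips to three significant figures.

97.1 kips

Shear plane L_v = 2.25 + 3·2.875 = 10.88 in; A_gv = 10.88 × 0.375 = 4.078 in².
A_nv = (10.88 − 3.5·1.1875) × 0.375 = 2.52 in².
A_nt = (1.875 − 0.5·1.1875) × 0.375 = 0.4805 in².
0.6 F_u A_nv = 98.26 kips; 0.6 F_y A_gv = 122.3 kips → shear rupture governs the shear term.
R_n = 98.26 + 1.0 × 65 × 0.4805 = 129.5 kips.
Design strength φR_n = 0.75 × 129.5 = 97.1 kips.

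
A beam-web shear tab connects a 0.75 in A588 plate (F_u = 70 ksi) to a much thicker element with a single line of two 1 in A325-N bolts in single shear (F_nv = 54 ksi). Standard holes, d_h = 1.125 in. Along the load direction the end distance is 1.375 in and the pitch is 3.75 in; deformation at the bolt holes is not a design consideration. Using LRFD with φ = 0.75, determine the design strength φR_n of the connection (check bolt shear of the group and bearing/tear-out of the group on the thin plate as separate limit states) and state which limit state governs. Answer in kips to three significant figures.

Bolt shear: A_b = π·1²/4 = 0.7854 in²; R_n = 54 × 0.7854 × 2 × 1 = 84.82 kips → 0.75 × 84.82 = 63.6 kips.
Bearing (1.5 l_c t F_u ≤ 3.0 d t F_u): upper limit = 3.0·1·0.75·70 = 157.5 kips.
  Edge l_c = 1.375 − 1.125/2 = 0.8125 → r_n = 63.98 kips; interior l_c = 3.75 − 1.125 = 2.625 → r_n = 157.5 kips.
  R_n,bearing = 1·63.98 + 1·157.5 = 221.5 kips → 0.75 × 221.5 = 166 kips.
Bolt shear governs: 63.6 kips.

63.6 kips (bolt shear governs)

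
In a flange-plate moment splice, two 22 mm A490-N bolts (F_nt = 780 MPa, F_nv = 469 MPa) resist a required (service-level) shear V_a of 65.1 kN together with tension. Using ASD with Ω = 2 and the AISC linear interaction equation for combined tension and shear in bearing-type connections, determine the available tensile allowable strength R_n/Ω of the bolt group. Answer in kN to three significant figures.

A_b = π·22²/4 = 380.1 mm²; f_rv = 65.1 × 1000 / (2 × 380.1) = 85.63 MPa.
F'_nt = 1.3 F_nt − (Ω F_nt / F_nv) f_rv = 1.3·780 − (2·780/469)·85.63 = 729.2 MPa, capped at F_nt → F'_nt = 729.2 MPa.
R_n = F'_nt · A_b · n = 729.2 × 380.1 × 2 / 1000 = 554.4 kN.
Allowable strength R_n/Ω = 554.4 / 2 = 277 kN.

277 kN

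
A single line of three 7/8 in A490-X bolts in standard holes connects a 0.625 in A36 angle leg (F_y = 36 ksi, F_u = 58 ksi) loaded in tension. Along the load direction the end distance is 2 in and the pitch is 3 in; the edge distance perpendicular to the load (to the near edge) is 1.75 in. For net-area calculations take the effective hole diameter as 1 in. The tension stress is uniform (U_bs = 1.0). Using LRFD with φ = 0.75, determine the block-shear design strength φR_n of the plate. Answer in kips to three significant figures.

Shear plane L_v = 2 + 2·3 = 8 in; A_gv = 8 × 0.625 = 5 in².
A_nv = (8 − 2.5·1) × 0.625 = 3.438 in².
A_nt = (1.75 − 0.5·1) × 0.625 = 0.7812 in².
0.6 F_u A_nv = 119.6 kips; 0.6 F_y A_gv = 108 kips → shear yielding governs the shear term.
R_n = 108 + 1.0 × 58 × 0.7812 = 153.3 kips.
Design strength φR_n = 0.75 × 153.3 = 115 kips.

115 kips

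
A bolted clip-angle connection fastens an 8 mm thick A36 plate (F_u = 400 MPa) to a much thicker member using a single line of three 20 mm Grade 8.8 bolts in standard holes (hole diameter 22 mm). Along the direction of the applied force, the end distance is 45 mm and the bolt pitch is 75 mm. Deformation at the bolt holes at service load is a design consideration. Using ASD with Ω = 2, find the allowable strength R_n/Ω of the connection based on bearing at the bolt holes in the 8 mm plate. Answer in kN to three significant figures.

219 kN

Per bolt r_n = 1.2 l_c t F_u ≤ 2.4 d t F_u; upper limit = 2.4 × 20 × 8 × 400 / 1000 = 153.6 kN.
Edge bolt: l_c = 45 − 22/2 = 34 mm → 1.2 × 34 × 8 × 400 / 1000 = 130.6 → r_n = 130.6 kN.
Interior bolts: l_c = 75 − 22 = 53 mm → 1.2 × 53 × 8 × 400 / 1000 = 203.5 → r_n = 153.6 kN.
R_n = 1 × 130.6 + 2 × 153.6 = 437.8 kN.
Allowable strength R_n/Ω = 437.8 / 2 = 219 kN.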